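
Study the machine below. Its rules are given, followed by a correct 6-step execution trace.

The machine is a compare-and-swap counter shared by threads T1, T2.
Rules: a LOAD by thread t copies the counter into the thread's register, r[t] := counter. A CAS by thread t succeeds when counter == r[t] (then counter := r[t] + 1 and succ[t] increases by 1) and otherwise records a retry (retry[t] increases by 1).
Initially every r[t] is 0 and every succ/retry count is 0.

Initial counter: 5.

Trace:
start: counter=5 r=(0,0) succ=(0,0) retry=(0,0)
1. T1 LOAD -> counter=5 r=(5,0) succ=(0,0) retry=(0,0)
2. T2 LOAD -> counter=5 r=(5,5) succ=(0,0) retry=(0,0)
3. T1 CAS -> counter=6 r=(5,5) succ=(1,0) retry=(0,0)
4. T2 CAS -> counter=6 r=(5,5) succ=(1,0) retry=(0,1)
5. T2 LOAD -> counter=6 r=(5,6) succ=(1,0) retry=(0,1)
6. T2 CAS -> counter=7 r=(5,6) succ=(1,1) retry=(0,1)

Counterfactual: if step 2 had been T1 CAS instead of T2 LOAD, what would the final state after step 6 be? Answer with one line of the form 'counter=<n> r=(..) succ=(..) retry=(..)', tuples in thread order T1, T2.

(re-executing from step 2 with the substitution; state before step 2: counter=5 r=(5,0) succ=(0,0) retry=(0,0))
2. T1 CAS -> counter=6 r=(5,0) succ=(1,0) retry=(0,0)
3. T1 CAS -> counter=6 r=(5,0) succ=(1,0) retry=(1,0)
4. T2 CAS -> counter=6 r=(5,0) succ=(1,0) retry=(1,1)
5. T2 LOAD -> counter=6 r=(5,6) succ=(1,0) retry=(1,1)
6. T2 CAS -> counter=7 r=(5,6) succ=(1,1) retry=(1,1)

counter=7 r=(5,6) succ=(1,1) retry=(1,1)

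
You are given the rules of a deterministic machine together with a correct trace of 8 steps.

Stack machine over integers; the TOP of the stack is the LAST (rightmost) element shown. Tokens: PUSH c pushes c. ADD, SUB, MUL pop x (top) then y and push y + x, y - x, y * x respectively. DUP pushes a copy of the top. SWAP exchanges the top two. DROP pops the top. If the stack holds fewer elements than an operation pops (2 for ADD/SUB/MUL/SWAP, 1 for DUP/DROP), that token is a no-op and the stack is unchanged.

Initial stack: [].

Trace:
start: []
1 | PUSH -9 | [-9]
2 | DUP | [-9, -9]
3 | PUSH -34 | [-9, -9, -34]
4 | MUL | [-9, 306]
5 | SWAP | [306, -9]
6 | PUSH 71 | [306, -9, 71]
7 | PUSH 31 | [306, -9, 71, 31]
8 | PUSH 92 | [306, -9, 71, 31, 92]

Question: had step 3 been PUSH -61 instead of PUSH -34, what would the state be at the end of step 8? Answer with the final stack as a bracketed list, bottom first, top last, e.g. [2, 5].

(re-executing from step 3 with the substitution; state before step 3: [-9, -9])
3 | PUSH -61 | [-9, -9, -61]
4 | MUL | [-9, 549]
5 | SWAP | [549, -9]
6 | PUSH 71 | [549, -9, 71]
7 | PUSH 31 | [549, -9, 71, 31]
8 | PUSH 92 | [549, -9, 71, 31, 92]

[549, -9, 71, 31, 92]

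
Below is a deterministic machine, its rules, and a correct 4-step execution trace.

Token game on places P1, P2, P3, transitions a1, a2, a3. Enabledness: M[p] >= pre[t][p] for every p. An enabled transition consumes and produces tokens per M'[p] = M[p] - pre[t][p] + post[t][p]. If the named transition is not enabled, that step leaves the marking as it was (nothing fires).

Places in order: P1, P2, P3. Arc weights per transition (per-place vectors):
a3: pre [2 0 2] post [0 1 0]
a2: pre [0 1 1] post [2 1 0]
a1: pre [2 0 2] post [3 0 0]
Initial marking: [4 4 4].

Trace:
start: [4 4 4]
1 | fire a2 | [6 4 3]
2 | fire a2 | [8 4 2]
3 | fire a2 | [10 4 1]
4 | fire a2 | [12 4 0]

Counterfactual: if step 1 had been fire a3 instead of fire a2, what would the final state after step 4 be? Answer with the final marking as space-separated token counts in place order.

(re-executing from step 1 with the substitution; state before step 1: [4 4 4])
1 | fire a3 | [2 5 2]
2 | fire a2 | [4 5 1]
3 | fire a2 | [6 5 0]
4 | fire a2 | [6 5 0]

6 5 0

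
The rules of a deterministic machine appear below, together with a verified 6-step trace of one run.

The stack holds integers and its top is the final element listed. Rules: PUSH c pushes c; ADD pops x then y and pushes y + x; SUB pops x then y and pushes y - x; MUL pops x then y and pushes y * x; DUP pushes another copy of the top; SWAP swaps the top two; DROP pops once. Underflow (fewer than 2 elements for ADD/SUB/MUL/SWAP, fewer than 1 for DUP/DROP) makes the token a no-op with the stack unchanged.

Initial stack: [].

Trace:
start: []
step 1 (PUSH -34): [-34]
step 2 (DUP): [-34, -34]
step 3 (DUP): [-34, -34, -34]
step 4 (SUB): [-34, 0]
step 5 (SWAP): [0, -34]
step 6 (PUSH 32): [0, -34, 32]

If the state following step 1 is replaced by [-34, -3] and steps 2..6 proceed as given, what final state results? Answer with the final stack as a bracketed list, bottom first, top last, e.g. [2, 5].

state after step 1 := [-34, -3]
step 2 (DUP): [-34, -3, -3]
step 3 (DUP): [-34, -3, -3, -3]
step 4 (SUB): [-34, -3, 0]
step 5 (SWAP): [-34, 0, -3]
step 6 (PUSH 32): [-34, 0, -3, 32]

[-34, 0, -3, 32]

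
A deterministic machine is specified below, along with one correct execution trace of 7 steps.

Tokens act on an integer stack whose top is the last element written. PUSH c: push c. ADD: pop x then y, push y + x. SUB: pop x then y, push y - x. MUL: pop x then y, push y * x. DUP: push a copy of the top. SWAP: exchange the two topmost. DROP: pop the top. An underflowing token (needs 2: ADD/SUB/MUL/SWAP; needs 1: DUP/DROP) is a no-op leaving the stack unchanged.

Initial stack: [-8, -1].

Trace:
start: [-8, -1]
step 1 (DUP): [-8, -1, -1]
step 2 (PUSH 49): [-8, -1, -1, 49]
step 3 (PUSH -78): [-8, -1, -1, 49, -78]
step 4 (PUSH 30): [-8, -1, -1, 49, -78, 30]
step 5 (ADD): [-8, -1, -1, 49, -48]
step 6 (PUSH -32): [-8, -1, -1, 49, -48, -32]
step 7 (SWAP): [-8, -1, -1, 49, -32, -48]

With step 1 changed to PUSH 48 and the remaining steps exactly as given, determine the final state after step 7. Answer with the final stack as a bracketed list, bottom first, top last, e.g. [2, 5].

(re-executing from step 1 with the substitution; state before step 1: [-8, -1])
step 1 (PUSH 48): [-8, -1, 48]
step 2 (PUSH 49): [-8, -1, 48, 49]
step 3 (PUSH -78): [-8, -1, 48, 49, -78]
step 4 (PUSH 30): [-8, -1, 48, 49, -78, 30]
step 5 (ADD): [-8, -1, 48, 49, -48]
step 6 (PUSH -32): [-8, -1, 48, 49, -48, -32]
step 7 (SWAP): [-8, -1, 48, 49, -32, -48]

[-8, -1, 48, 49, -32, -48]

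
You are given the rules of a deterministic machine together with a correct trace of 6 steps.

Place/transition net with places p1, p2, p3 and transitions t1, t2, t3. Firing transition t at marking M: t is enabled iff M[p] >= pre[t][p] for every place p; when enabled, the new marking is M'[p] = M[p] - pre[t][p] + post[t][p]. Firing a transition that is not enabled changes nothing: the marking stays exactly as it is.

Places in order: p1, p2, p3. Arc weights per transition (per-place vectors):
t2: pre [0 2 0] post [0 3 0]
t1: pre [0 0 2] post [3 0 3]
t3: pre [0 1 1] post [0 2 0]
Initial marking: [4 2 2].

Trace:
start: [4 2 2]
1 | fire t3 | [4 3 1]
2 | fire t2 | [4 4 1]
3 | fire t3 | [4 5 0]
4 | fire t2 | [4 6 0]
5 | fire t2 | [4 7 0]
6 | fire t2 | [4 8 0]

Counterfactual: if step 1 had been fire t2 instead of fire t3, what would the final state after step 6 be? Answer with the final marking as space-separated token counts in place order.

(re-executing from step 1 with the substitution; state before step 1: [4 2 2])
1 | fire t2 | [4 3 2]
2 | fire t2 | [4 4 2]
3 | fire t3 | [4 5 1]
4 | fire t2 | [4 6 1]
5 | fire t2 | [4 7 1]
6 | fire t2 | [4 8 1]

4 8 1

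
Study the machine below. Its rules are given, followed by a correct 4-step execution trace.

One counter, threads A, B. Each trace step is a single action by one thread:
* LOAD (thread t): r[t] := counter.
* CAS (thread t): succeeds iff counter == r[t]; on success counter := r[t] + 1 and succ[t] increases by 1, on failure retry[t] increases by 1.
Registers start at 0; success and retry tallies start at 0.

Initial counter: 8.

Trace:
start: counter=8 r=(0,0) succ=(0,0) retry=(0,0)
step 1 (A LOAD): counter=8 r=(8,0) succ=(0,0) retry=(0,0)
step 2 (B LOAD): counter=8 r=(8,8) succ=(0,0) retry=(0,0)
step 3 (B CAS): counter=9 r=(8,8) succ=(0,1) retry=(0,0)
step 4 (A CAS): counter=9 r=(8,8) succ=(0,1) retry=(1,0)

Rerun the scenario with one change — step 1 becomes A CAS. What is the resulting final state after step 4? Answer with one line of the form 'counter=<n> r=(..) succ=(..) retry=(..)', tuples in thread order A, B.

(re-executing from step 1 with the substitution; state before step 1: counter=8 r=(0,0) succ=(0,0) retry=(0,0))
step 1 (A CAS): counter=8 r=(0,0) succ=(0,0) retry=(1,0)
step 2 (B LOAD): counter=8 r=(0,8) succ=(0,0) retry=(1,0)
step 3 (B CAS): counter=9 r=(0,8) succ=(0,1) retry=(1,0)
step 4 (A CAS): counter=9 r=(0,8) succ=(0,1) retry=(2,0)

counter=9 r=(0,8) succ=(0,1) retry=(2,0)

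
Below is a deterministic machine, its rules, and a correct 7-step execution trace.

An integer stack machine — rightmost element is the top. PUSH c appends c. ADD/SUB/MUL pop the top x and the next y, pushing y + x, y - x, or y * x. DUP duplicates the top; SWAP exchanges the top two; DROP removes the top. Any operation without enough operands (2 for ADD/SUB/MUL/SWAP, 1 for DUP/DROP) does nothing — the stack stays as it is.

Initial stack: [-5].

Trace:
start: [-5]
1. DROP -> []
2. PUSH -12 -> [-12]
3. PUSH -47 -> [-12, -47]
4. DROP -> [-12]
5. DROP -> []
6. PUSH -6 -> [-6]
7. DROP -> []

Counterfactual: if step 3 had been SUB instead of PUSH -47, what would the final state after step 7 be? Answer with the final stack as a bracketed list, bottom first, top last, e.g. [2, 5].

[]

(re-executing from step 3 with the substitution; state before step 3: [-12])
3. SUB -> [-12]
4. DROP -> []
5. DROP -> []
6. PUSH -6 -> [-6]
7. DROP -> []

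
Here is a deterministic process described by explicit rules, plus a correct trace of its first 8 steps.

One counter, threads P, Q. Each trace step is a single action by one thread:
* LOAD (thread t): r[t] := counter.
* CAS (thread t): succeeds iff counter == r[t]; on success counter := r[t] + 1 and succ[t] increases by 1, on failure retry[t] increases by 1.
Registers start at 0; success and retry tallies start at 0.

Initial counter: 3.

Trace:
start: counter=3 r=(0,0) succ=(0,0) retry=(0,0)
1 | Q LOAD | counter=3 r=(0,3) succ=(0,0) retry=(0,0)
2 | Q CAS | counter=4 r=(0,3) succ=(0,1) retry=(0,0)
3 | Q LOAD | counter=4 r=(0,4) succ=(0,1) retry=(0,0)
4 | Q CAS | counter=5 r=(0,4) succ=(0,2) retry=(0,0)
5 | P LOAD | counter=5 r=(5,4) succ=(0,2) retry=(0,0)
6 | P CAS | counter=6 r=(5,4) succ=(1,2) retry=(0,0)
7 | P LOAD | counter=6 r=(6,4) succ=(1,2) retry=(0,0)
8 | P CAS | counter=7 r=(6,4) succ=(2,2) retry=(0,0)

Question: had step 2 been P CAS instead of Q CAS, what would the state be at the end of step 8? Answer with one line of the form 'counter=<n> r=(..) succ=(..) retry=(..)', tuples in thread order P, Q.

counter=6 r=(5,3) succ=(2,1) retry=(1,0)

(re-executing from step 2 with the substitution; state before step 2: counter=3 r=(0,3) succ=(0,0) retry=(0,0))
2 | P CAS | counter=3 r=(0,3) succ=(0,0) retry=(1,0)
3 | Q LOAD | counter=3 r=(0,3) succ=(0,0) retry=(1,0)
4 | Q CAS | counter=4 r=(0,3) succ=(0,1) retry=(1,0)
5 | P LOAD | counter=4 r=(4,3) succ=(0,1) retry=(1,0)
6 | P CAS | counter=5 r=(4,3) succ=(1,1) retry=(1,0)
7 | P LOAD | counter=5 r=(5,3) succ=(1,1) retry=(1,0)
8 | P CAS | counter=6 r=(5,3) succ=(2,1) retry=(1,0)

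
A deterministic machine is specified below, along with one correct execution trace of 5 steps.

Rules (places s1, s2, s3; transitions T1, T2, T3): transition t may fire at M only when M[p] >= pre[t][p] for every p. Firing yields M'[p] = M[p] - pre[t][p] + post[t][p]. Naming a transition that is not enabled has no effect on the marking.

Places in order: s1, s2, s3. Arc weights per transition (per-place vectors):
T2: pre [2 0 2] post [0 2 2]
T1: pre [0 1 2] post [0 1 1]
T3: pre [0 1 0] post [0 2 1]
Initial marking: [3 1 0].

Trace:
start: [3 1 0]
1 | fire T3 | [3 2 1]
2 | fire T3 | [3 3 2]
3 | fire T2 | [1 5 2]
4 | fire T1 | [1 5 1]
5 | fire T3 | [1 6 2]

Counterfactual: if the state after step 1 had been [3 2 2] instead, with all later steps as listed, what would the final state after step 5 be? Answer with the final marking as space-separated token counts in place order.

1 6 3

state after step 1 := [3 2 2]
2 | fire T3 | [3 3 3]
3 | fire T2 | [1 5 3]
4 | fire T1 | [1 5 2]
5 | fire T3 | [1 6 3]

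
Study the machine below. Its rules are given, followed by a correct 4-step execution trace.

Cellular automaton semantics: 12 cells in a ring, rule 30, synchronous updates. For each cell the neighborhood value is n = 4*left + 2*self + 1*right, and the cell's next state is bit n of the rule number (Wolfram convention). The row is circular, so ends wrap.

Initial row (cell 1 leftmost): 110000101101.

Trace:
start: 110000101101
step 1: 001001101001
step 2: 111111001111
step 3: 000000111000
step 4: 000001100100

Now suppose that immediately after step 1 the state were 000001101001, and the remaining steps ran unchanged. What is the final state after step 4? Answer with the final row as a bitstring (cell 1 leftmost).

110100100100

state after step 1 := 000001101001
step 2: 100011001111
step 3: 010110111000
step 4: 110100100100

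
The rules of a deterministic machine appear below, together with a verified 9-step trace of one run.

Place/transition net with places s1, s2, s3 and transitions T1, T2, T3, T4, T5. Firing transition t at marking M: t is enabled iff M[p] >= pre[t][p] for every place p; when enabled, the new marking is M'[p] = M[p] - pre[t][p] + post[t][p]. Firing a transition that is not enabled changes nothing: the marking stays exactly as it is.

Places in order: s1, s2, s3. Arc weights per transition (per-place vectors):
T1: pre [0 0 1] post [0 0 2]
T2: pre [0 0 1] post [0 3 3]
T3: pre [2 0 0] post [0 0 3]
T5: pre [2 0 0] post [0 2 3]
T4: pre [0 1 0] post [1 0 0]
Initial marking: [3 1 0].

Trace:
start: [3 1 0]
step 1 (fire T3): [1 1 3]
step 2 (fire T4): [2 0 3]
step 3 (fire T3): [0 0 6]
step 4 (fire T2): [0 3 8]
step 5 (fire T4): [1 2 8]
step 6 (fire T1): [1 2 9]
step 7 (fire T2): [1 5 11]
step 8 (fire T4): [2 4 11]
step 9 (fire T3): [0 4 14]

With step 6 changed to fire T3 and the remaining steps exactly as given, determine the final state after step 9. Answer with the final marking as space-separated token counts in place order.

0 4 13

(re-executing from step 6 with the substitution; state before step 6: [1 2 8])
step 6 (fire T3): [1 2 8]
step 7 (fire T2): [1 5 10]
step 8 (fire T4): [2 4 10]
step 9 (fire T3): [0 4 13]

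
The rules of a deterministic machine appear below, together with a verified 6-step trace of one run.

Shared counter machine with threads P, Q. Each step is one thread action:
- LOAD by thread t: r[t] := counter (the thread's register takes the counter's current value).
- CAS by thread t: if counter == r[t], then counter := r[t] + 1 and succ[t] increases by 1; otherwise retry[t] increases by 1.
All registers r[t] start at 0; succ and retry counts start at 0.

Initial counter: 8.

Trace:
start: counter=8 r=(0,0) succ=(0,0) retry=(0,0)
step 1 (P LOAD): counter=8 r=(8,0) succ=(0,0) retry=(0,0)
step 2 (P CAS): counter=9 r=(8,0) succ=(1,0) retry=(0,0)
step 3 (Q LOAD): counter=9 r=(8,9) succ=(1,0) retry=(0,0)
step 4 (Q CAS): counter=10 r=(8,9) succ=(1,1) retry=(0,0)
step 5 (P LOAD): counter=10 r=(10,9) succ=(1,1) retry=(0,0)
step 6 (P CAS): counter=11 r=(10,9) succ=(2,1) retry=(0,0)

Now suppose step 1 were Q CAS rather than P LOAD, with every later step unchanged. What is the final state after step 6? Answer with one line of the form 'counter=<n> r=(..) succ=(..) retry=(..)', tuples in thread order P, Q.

counter=10 r=(9,8) succ=(1,1) retry=(1,1)

(re-executing from step 1 with the substitution; state before step 1: counter=8 r=(0,0) succ=(0,0) retry=(0,0))
step 1 (Q CAS): counter=8 r=(0,0) succ=(0,0) retry=(0,1)
step 2 (P CAS): counter=8 r=(0,0) succ=(0,0) retry=(1,1)
step 3 (Q LOAD): counter=8 r=(0,8) succ=(0,0) retry=(1,1)
step 4 (Q CAS): counter=9 r=(0,8) succ=(0,1) retry=(1,1)
step 5 (P LOAD): counter=9 r=(9,8) succ=(0,1) retry=(1,1)
step 6 (P CAS): counter=10 r=(9,8) succ=(1,1) retry=(1,1)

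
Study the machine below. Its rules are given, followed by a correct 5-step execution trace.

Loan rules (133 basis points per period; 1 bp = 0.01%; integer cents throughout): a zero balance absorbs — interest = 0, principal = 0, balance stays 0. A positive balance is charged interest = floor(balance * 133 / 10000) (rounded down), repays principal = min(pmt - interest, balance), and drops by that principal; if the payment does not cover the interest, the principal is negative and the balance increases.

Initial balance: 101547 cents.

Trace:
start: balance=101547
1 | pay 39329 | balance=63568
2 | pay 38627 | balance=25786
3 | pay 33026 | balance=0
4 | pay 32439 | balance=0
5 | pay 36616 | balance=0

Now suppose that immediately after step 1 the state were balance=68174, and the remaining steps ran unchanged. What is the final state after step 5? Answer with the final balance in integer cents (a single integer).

0

state after step 1 := balance=68174
2 | pay 38627 | balance=30453
3 | pay 33026 | balance=0
4 | pay 32439 | balance=0
5 | pay 36616 | balance=0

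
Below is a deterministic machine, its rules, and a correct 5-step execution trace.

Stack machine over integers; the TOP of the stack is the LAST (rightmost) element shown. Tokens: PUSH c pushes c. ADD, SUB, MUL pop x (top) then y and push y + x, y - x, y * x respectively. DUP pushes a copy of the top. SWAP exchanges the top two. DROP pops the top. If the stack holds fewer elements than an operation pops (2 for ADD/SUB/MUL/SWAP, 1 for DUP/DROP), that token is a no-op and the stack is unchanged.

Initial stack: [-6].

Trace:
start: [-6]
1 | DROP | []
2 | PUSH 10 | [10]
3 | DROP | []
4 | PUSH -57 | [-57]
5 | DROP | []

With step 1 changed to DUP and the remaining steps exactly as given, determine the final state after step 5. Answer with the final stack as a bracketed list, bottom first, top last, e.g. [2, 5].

[-6, -6]

(re-executing from step 1 with the substitution; state before step 1: [-6])
1 | DUP | [-6, -6]
2 | PUSH 10 | [-6, -6, 10]
3 | DROP | [-6, -6]
4 | PUSH -57 | [-6, -6, -57]
5 | DROP | [-6, -6]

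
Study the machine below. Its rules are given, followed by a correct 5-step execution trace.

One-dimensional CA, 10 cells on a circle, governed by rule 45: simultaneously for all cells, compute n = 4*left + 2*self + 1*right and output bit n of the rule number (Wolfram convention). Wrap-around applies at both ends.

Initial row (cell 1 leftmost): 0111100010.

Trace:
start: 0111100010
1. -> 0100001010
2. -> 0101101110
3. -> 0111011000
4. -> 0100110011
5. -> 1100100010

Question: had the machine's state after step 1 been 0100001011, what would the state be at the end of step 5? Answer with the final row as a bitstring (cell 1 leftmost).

1101100101

state after step 1 := 0100001011
2. -> 1101101110
3. -> 1011011001
4. -> 0110110001
5. -> 1101100101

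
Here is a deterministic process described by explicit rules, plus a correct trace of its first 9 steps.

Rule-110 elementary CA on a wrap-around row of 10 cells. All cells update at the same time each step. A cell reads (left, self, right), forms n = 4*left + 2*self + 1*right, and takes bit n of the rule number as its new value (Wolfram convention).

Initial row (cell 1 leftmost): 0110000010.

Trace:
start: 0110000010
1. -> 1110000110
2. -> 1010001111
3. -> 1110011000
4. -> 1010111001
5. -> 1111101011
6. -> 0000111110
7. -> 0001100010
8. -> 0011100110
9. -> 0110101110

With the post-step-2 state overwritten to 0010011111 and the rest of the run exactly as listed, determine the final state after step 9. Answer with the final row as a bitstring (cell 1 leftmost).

state after step 2 := 0010011111
3. -> 0110110001
4. -> 1111110011
5. -> 0000010110
6. -> 0000111110
7. -> 0001100010
8. -> 0011100110
9. -> 0110101110

0110101110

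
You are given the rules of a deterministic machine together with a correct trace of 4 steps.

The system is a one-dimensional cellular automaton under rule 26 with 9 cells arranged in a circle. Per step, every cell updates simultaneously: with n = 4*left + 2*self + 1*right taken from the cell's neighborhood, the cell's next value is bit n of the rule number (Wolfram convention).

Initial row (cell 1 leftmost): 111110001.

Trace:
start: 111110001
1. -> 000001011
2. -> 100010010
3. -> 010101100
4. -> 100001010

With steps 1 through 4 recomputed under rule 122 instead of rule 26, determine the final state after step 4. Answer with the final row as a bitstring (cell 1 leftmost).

(re-executing steps 1..4 under rule 122; state before step 1: 111110001)
1. -> 000011011
2. -> 100111111
3. -> 111100000
4. -> 100110001

100110001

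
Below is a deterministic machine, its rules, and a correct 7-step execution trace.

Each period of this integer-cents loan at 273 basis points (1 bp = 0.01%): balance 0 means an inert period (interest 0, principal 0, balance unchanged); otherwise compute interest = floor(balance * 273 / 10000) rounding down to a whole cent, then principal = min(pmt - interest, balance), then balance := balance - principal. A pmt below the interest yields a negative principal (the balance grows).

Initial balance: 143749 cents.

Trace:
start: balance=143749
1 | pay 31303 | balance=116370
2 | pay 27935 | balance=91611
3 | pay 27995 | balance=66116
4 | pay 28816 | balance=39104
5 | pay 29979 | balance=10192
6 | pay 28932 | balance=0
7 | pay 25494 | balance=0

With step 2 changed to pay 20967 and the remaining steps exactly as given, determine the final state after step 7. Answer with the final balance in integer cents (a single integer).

(re-executing from step 2 with the substitution; state before step 2: balance=116370)
2 | pay 20967 | balance=98579
3 | pay 27995 | balance=73275
4 | pay 28816 | balance=46459
5 | pay 29979 | balance=17748
6 | pay 28932 | balance=0
7 | pay 25494 | balance=0

0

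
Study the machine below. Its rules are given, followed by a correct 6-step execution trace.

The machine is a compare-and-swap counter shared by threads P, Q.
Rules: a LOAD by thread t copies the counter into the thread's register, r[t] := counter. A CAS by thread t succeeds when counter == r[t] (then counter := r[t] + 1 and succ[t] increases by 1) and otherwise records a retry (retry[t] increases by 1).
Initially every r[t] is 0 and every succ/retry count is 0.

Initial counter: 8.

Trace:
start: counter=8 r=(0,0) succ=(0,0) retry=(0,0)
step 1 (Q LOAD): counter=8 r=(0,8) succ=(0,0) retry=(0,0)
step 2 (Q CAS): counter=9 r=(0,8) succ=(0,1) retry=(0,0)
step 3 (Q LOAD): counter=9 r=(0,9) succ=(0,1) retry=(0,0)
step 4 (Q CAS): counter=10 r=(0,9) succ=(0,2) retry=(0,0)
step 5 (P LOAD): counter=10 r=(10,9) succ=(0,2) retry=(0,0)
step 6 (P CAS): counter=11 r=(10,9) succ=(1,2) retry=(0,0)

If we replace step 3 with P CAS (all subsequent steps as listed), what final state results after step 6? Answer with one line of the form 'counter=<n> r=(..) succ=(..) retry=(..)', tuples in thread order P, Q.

counter=10 r=(9,8) succ=(1,1) retry=(1,1)

(re-executing from step 3 with the substitution; state before step 3: counter=9 r=(0,8) succ=(0,1) retry=(0,0))
step 3 (P CAS): counter=9 r=(0,8) succ=(0,1) retry=(1,0)
step 4 (Q CAS): counter=9 r=(0,8) succ=(0,1) retry=(1,1)
step 5 (P LOAD): counter=9 r=(9,8) succ=(0,1) retry=(1,1)
step 6 (P CAS): counter=10 r=(9,8) succ=(1,1) retry=(1,1)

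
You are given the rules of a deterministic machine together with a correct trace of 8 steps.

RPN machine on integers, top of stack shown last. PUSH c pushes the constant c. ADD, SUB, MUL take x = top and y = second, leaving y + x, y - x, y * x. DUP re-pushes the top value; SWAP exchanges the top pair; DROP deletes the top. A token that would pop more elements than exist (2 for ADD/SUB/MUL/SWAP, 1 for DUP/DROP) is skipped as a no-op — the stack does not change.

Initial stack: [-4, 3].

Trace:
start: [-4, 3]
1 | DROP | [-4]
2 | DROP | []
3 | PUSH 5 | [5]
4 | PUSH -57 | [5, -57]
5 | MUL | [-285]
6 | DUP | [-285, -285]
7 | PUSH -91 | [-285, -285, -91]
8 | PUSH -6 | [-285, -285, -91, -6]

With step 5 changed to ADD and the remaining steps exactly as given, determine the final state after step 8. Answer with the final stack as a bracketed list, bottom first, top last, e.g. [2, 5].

[-52, -52, -91, -6]

(re-executing from step 5 with the substitution; state before step 5: [5, -57])
5 | ADD | [-52]
6 | DUP | [-52, -52]
7 | PUSH -91 | [-52, -52, -91]
8 | PUSH -6 | [-52, -52, -91, -6]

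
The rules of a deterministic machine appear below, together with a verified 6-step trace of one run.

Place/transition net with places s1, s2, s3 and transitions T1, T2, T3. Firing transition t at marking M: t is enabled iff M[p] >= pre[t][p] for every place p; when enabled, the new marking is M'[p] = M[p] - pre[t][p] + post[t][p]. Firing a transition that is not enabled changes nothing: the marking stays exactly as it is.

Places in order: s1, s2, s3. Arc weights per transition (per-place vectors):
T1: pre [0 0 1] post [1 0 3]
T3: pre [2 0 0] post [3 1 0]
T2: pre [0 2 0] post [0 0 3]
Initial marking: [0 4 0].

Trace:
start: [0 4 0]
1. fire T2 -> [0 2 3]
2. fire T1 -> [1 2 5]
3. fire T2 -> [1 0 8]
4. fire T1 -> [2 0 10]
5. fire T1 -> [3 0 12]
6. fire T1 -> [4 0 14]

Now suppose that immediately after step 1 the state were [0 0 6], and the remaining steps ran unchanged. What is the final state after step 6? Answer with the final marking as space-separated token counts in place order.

state after step 1 := [0 0 6]
2. fire T1 -> [1 0 8]
3. fire T2 -> [1 0 8]
4. fire T1 -> [2 0 10]
5. fire T1 -> [3 0 12]
6. fire T1 -> [4 0 14]

4 0 14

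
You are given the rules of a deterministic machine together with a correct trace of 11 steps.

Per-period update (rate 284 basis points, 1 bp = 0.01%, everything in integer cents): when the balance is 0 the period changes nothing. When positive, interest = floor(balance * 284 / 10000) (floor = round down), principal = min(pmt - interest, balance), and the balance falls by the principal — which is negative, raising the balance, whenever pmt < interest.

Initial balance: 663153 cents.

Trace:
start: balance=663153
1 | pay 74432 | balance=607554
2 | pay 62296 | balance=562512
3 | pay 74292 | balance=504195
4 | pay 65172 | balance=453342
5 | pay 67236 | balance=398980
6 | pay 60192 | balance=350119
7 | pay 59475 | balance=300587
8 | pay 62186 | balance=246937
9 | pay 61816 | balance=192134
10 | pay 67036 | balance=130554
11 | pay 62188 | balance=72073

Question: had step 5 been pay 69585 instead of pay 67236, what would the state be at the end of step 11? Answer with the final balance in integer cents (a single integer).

(re-executing from step 5 with the substitution; state before step 5: balance=453342)
5 | pay 69585 | balance=396631
6 | pay 60192 | balance=347703
7 | pay 59475 | balance=298102
8 | pay 62186 | balance=244382
9 | pay 61816 | balance=189506
10 | pay 67036 | balance=127851
11 | pay 62188 | balance=69293

69293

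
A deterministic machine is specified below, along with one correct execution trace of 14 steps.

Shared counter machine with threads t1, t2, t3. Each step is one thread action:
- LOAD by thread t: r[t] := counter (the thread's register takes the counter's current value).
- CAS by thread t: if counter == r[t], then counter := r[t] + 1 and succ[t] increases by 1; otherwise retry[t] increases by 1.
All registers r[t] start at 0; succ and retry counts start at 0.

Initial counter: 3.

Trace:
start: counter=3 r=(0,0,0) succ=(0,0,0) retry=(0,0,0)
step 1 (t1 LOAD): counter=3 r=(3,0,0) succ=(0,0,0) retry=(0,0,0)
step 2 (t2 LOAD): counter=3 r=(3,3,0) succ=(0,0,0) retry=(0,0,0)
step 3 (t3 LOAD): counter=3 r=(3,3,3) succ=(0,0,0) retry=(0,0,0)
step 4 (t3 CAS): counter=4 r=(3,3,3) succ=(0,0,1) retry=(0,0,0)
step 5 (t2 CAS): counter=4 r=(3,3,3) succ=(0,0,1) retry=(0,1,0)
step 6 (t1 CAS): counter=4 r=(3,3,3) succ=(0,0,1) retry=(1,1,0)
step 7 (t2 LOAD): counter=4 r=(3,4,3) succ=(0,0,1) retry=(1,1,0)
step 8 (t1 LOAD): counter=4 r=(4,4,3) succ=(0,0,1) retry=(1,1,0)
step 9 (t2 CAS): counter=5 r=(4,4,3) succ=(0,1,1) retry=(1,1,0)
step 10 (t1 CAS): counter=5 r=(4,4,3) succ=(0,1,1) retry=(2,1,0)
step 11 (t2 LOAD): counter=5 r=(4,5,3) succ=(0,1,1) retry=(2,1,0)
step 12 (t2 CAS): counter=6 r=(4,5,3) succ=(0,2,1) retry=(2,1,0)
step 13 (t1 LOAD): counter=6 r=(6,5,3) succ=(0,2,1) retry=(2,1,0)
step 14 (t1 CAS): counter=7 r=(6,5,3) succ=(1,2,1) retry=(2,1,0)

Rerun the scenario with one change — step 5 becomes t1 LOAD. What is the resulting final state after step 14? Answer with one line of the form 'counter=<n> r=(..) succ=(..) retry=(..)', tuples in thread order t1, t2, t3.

counter=8 r=(7,6,3) succ=(2,2,1) retry=(1,0,0)

(re-executing from step 5 with the substitution; state before step 5: counter=4 r=(3,3,3) succ=(0,0,1) retry=(0,0,0))
step 5 (t1 LOAD): counter=4 r=(4,3,3) succ=(0,0,1) retry=(0,0,0)
step 6 (t1 CAS): counter=5 r=(4,3,3) succ=(1,0,1) retry=(0,0,0)
step 7 (t2 LOAD): counter=5 r=(4,5,3) succ=(1,0,1) retry=(0,0,0)
step 8 (t1 LOAD): counter=5 r=(5,5,3) succ=(1,0,1) retry=(0,0,0)
step 9 (t2 CAS): counter=6 r=(5,5,3) succ=(1,1,1) retry=(0,0,0)
step 10 (t1 CAS): counter=6 r=(5,5,3) succ=(1,1,1) retry=(1,0,0)
step 11 (t2 LOAD): counter=6 r=(5,6,3) succ=(1,1,1) retry=(1,0,0)
step 12 (t2 CAS): counter=7 r=(5,6,3) succ=(1,2,1) retry=(1,0,0)
step 13 (t1 LOAD): counter=7 r=(7,6,3) succ=(1,2,1) retry=(1,0,0)
step 14 (t1 CAS): counter=8 r=(7,6,3) succ=(2,2,1) retry=(1,0,0)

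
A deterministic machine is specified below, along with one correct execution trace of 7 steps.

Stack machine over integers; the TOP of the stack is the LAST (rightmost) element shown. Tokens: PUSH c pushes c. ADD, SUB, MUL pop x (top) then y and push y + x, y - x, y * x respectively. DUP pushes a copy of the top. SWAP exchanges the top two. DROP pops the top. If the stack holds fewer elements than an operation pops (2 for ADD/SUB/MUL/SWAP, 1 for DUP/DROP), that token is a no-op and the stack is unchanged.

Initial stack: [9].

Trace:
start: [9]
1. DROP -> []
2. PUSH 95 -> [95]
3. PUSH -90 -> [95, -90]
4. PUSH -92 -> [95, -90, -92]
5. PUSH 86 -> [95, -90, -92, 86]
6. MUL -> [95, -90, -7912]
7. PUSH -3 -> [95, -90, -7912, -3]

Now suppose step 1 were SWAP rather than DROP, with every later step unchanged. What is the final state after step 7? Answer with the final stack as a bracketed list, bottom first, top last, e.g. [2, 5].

[9, 95, -90, -7912, -3]

(re-executing from step 1 with the substitution; state before step 1: [9])
1. SWAP -> [9]
2. PUSH 95 -> [9, 95]
3. PUSH -90 -> [9, 95, -90]
4. PUSH -92 -> [9, 95, -90, -92]
5. PUSH 86 -> [9, 95, -90, -92, 86]
6. MUL -> [9, 95, -90, -7912]
7. PUSH -3 -> [9, 95, -90, -7912, -3]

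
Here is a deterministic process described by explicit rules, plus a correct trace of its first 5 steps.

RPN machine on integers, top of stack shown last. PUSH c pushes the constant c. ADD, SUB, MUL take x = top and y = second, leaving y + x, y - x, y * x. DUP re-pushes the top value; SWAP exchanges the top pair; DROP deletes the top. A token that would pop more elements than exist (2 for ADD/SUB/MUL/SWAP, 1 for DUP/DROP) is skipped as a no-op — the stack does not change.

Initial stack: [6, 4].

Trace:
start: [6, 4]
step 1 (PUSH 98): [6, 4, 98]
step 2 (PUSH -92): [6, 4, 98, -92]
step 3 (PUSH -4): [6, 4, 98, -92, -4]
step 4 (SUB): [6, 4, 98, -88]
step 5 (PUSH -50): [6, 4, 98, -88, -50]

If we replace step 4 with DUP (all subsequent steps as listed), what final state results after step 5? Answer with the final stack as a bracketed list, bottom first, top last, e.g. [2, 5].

[6, 4, 98, -92, -4, -4, -50]

(re-executing from step 4 with the substitution; state before step 4: [6, 4, 98, -92, -4])
step 4 (DUP): [6, 4, 98, -92, -4, -4]
step 5 (PUSH -50): [6, 4, 98, -92, -4, -4, -50]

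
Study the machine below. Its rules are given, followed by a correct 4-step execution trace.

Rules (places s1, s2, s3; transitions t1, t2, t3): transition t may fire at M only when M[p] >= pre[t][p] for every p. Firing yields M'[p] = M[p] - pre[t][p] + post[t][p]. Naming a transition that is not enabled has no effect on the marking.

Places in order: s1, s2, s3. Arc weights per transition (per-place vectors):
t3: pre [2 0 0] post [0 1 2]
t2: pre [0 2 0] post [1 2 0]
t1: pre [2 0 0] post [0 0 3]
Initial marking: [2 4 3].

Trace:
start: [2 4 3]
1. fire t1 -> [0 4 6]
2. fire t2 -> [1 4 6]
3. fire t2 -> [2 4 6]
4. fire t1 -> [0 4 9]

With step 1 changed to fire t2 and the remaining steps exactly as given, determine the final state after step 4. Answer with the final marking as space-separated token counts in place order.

(re-executing from step 1 with the substitution; state before step 1: [2 4 3])
1. fire t2 -> [3 4 3]
2. fire t2 -> [4 4 3]
3. fire t2 -> [5 4 3]
4. fire t1 -> [3 4 6]

3 4 6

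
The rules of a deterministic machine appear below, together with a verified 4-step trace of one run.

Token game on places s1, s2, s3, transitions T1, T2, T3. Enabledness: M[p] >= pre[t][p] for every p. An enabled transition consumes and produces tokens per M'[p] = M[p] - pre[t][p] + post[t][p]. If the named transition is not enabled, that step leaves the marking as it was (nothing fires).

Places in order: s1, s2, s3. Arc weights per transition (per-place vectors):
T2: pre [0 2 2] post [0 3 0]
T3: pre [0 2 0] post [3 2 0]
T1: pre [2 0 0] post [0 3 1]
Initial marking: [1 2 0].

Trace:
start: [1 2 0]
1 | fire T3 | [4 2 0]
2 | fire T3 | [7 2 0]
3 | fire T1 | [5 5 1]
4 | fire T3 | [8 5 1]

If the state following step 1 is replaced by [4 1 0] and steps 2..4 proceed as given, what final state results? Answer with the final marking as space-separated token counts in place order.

5 4 1

state after step 1 := [4 1 0]
2 | fire T3 | [4 1 0]
3 | fire T1 | [2 4 1]
4 | fire T3 | [5 4 1]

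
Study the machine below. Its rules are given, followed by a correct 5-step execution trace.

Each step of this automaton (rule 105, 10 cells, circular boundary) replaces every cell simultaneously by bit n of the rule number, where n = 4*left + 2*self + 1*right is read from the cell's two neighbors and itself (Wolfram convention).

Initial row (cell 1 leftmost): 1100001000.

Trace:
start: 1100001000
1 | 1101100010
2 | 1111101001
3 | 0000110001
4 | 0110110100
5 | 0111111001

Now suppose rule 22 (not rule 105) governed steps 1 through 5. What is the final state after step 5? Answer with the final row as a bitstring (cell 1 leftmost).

1001000000

(re-executing steps 1..5 under rule 22; state before step 1: 1100001000)
1 | 0010011101
2 | 1111100001
3 | 0000010010
4 | 0000111111
5 | 1001000000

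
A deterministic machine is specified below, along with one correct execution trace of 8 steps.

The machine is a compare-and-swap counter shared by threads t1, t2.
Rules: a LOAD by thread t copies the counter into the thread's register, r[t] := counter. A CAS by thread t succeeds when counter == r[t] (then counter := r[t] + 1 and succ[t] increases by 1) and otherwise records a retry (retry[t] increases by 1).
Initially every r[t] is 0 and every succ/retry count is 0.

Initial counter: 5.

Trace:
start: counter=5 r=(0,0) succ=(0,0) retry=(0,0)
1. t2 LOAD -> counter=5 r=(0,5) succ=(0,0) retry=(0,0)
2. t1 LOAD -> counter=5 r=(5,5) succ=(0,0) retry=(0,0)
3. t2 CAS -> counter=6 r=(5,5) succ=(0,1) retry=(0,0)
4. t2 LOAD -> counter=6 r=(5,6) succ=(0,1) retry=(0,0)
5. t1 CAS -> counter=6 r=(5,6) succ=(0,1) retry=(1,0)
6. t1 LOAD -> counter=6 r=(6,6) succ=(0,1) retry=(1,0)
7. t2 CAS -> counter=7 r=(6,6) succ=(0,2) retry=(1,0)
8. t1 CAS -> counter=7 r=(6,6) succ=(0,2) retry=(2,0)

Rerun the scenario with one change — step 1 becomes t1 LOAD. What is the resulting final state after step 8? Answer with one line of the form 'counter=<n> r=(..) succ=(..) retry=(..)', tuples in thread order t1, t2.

counter=7 r=(6,5) succ=(2,0) retry=(0,2)

(re-executing from step 1 with the substitution; state before step 1: counter=5 r=(0,0) succ=(0,0) retry=(0,0))
1. t1 LOAD -> counter=5 r=(5,0) succ=(0,0) retry=(0,0)
2. t1 LOAD -> counter=5 r=(5,0) succ=(0,0) retry=(0,0)
3. t2 CAS -> counter=5 r=(5,0) succ=(0,0) retry=(0,1)
4. t2 LOAD -> counter=5 r=(5,5) succ=(0,0) retry=(0,1)
5. t1 CAS -> counter=6 r=(5,5) succ=(1,0) retry=(0,1)
6. t1 LOAD -> counter=6 r=(6,5) succ=(1,0) retry=(0,1)
7. t2 CAS -> counter=6 r=(6,5) succ=(1,0) retry=(0,2)
8. t1 CAS -> counter=7 r=(6,5) succ=(2,0) retry=(0,2)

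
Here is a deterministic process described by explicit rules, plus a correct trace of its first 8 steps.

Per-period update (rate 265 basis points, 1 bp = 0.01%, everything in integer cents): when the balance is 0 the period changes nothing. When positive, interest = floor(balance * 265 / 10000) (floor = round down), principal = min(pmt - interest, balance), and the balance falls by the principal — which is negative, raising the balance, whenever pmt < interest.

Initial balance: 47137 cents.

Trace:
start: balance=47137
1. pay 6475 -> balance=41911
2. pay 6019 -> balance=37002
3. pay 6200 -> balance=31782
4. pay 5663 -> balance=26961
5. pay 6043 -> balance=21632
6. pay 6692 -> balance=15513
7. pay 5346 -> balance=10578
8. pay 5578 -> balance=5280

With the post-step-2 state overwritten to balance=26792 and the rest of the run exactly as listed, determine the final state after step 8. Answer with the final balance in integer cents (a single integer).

0

state after step 2 := balance=26792
3. pay 6200 -> balance=21301
4. pay 5663 -> balance=16202
5. pay 6043 -> balance=10588
6. pay 6692 -> balance=4176
7. pay 5346 -> balance=0
8. pay 5578 -> balance=0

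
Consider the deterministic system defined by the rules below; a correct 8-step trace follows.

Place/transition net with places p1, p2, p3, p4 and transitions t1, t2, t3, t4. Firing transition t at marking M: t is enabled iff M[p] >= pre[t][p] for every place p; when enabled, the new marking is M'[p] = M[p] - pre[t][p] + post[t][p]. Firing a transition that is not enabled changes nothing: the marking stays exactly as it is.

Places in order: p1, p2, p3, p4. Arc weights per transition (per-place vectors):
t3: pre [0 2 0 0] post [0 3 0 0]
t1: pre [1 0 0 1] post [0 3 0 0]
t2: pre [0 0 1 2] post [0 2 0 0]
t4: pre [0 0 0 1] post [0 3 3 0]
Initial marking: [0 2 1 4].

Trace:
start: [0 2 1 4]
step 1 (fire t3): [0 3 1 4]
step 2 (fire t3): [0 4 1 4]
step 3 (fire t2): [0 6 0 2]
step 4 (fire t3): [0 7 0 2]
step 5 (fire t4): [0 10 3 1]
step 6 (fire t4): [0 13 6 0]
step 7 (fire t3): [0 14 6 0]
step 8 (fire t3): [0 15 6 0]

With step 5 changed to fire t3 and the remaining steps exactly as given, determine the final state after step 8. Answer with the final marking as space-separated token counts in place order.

(re-executing from step 5 with the substitution; state before step 5: [0 7 0 2])
step 5 (fire t3): [0 8 0 2]
step 6 (fire t4): [0 11 3 1]
step 7 (fire t3): [0 12 3 1]
step 8 (fire t3): [0 13 3 1]

0 13 3 1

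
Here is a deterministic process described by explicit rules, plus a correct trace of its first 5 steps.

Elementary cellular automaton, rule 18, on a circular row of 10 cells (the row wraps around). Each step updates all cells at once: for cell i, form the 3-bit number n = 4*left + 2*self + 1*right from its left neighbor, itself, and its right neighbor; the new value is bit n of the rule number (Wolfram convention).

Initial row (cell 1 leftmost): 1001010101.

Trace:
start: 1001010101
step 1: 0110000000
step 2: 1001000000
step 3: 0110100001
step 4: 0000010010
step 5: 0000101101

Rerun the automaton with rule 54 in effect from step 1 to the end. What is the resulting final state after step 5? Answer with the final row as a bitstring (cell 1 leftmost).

0001001000

(re-executing steps 1..5 under rule 54; state before step 1: 1001010101)
step 1: 0111111110
step 2: 1000000001
step 3: 0100000010
step 4: 1110000111
step 5: 0001001000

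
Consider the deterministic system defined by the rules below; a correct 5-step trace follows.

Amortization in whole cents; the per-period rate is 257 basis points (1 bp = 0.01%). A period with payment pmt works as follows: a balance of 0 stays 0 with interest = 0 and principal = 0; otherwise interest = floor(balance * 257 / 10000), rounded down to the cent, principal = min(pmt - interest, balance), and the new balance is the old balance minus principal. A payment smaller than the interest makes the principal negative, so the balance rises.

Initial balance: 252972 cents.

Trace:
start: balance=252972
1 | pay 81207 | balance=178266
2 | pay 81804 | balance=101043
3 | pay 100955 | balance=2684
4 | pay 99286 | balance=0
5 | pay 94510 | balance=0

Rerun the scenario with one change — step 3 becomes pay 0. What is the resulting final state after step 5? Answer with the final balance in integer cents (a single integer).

0

(re-executing from step 3 with the substitution; state before step 3: balance=101043)
3 | pay 0 | balance=103639
4 | pay 99286 | balance=7016
5 | pay 94510 | balance=0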